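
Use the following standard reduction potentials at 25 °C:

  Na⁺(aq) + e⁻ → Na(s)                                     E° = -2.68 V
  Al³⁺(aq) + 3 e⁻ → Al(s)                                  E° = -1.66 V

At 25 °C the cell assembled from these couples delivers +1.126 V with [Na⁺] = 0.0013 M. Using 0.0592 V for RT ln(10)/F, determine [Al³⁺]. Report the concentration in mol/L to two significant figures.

0.00052 M

Al³⁺/Al is the cathode, Na⁺/Na the anode: E°cell = +1.02 V, n = 3.
Overall reaction: Al³⁺(aq) + 3 Na(s) → Al(s) + 3 Na⁺(aq); Q = [Na⁺]^3/[Al³⁺]^1.
From E = E° − (0.0592/n) log Q: log Q = (E° − E)·n/0.0592 = (+1.02 − (+1.126))·3/0.0592 = -5.3716.
So 1·log[Al³⁺] = 3·log(0.0013) − log Q = -8.6582 − (-5.3716) = -3.2866; [Al³⁺] = 10^(-3.2866) ≈ 0.00052 M.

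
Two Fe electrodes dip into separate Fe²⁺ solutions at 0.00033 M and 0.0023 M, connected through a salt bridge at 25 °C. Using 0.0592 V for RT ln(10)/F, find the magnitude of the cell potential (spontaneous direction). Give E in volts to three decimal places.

For a concentration cell E°cell = 0. The 0.0023 M side is the cathode (reduction is favoured where [Fe²⁺] is higher).
With n = 2, E = −(0.0592/2) log([Fe²⁺]ₐₙ/[Fe²⁺]꜀ₐₜ) = −(0.0592/2) log(0.00033/0.0023) = −(0.0592/2)(-0.843) = +0.025 V.

+0.025 V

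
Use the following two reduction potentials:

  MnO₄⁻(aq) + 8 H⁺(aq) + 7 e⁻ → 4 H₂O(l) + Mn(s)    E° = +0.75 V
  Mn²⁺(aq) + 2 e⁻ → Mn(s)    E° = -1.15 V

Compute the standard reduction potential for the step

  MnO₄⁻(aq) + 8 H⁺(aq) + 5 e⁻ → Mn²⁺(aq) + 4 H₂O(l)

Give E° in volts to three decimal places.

Sequential free energies add, so n₃E°₃ = n₁E°₁ + n₂E°₂.
With n₃ = 7, and the known step contributing 2×(-1.15) V, the unknown satisfies 5·E° = 7×(+0.75) − 2×(-1.15) = +7.550.
E° = +7.550 / 5 = +1.510 V.

+1.510 V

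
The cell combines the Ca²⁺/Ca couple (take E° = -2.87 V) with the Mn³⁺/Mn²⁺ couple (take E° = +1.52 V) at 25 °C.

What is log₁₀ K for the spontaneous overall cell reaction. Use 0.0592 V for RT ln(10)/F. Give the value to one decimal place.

148.3

Cathode: Mn³⁺/Mn²⁺; anode: Ca²⁺/Ca. E°cell = +4.39 V, n = 2.
log K = nE°cell / 0.0592 = (2)(+4.39) / 0.0592 = 148.3.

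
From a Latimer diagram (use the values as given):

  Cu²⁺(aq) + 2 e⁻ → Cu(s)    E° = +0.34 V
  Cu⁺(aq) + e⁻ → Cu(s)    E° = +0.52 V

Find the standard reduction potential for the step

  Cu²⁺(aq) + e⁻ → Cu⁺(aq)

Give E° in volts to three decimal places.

+0.160 V

Sequential free energies add, so n₃E°₃ = n₁E°₁ + n₂E°₂.
With n₃ = 2, and the known step contributing 1×(+0.52) V, the unknown satisfies 1·E° = 2×(+0.34) − 1×(+0.52) = +0.160.
E° = +0.160 / 1 = +0.160 V.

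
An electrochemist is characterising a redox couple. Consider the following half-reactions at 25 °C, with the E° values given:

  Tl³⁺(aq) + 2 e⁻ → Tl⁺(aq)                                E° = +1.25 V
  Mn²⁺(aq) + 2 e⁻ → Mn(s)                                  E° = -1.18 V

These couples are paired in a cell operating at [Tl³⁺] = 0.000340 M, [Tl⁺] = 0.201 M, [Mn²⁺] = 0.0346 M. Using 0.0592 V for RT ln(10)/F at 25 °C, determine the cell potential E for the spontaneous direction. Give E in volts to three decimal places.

Tl³⁺/Tl⁺ is the cathode (higher E°), Mn²⁺/Mn the anode: E°cell = +1.25 − (-1.18) = +2.43 V, n = 2.
Overall: Tl³⁺(aq) + Mn(s) → Tl⁺(aq) + Mn²⁺(aq)
Q = [Tl⁺]·[Mn²⁺] / ([Tl³⁺]); log Q = 1.311.
E = E° − (0.0592/n) log Q = +2.43 − (0.0592/2)(1.311) = +2.391 V.

+2.391 V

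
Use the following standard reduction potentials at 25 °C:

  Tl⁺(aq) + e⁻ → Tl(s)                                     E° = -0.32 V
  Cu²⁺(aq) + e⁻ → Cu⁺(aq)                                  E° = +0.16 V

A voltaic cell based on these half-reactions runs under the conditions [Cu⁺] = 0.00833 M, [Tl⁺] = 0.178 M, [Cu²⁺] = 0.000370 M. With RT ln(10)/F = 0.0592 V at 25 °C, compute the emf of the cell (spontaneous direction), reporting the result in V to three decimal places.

+0.444 V

Cu²⁺/Cu⁺ is the cathode (higher E°), Tl⁺/Tl the anode: E°cell = +0.16 − (-0.32) = +0.48 V, n = 1.
Overall: Cu²⁺(aq) + Tl(s) → Cu⁺(aq) + Tl⁺(aq)
Q = [Cu⁺]·[Tl⁺] / ([Cu²⁺]); log Q = 0.603.
E = E° − (0.0592/n) log Q = +0.48 − (0.0592/1)(0.603) = +0.444 V.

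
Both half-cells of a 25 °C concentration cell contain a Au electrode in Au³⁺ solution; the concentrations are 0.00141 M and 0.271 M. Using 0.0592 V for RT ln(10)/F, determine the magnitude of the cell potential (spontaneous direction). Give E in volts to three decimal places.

+0.045 V

For a concentration cell E°cell = 0. The 0.271 M side is the cathode (reduction is favoured where [Au³⁺] is higher).
With n = 3, E = −(0.0592/3) log([Au³⁺]ₐₙ/[Au³⁺]꜀ₐₜ) = −(0.0592/3) log(0.00141/0.271) = −(0.0592/3)(-2.284) = +0.045 V.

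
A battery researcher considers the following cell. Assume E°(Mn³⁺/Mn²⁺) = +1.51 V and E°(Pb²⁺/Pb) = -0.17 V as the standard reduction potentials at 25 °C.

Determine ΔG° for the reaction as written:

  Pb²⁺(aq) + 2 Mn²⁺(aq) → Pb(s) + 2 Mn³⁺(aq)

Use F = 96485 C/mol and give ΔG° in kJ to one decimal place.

+324.2 kJ

As written, Pb²⁺/Pb is reduced (cathode) and Mn³⁺/Mn²⁺ is oxidised (anode), so E°cell = (-0.17) − (+1.51) = -1.68 V.
Balancing electrons gives n = 2.
ΔG° = −nFE° = −(2)(96485)(-1.68) = 324,190 J = +324.2 kJ.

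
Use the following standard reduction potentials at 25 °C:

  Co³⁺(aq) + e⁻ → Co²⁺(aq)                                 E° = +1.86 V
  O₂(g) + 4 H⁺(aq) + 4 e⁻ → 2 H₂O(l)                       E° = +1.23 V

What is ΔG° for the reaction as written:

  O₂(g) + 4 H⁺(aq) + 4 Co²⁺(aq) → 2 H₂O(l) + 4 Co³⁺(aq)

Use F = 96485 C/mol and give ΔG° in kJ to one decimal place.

As written, O₂/H₂O is reduced (cathode) and Co³⁺/Co²⁺ is oxidised (anode), so E°cell = (+1.23) − (+1.86) = -0.63 V.
Balancing electrons gives n = 4.
ΔG° = −nFE° = −(4)(96485)(-0.63) = 243,142 J = +243.1 kJ.

+243.1 kJ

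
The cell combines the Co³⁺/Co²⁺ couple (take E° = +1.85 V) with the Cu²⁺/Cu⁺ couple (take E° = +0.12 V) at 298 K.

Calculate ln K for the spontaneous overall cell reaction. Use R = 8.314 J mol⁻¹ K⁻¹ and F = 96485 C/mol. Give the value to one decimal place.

Cathode: Co³⁺/Co²⁺; anode: Cu²⁺/Cu⁺. E°cell = (+1.85) − (+0.12) = +1.73 V, with n = 1.
ΔG° = −nFE° = −RT ln K, so ln K = nFE°/(RT) = (1)(96485)(+1.73) / ((8.314)(298)) = 67.372.

67.4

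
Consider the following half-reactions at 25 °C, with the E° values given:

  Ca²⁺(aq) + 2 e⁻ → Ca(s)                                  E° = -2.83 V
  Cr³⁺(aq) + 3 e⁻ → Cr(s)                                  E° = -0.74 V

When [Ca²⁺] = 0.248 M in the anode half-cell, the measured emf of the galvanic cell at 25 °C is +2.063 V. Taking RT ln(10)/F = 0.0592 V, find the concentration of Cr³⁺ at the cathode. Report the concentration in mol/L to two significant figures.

0.0053 M

Cr³⁺/Cr is the cathode, Ca²⁺/Ca the anode: E°cell = +2.09 V, n = 6.
Overall reaction: 2 Cr³⁺(aq) + 3 Ca(s) → 2 Cr(s) + 3 Ca²⁺(aq); Q = [Ca²⁺]^3/[Cr³⁺]^2.
From E = E° − (0.0592/n) log Q: log Q = (E° − E)·n/0.0592 = (+2.09 − (+2.063))·6/0.0592 = 2.7365.
So 2·log[Cr³⁺] = 3·log(0.248) − log Q = -1.8166 − (2.7365) = -4.5531; log[Cr³⁺] = -4.5531 / 2 = -2.2765; [Cr³⁺] = 10^(-2.2765) ≈ 0.0053 M.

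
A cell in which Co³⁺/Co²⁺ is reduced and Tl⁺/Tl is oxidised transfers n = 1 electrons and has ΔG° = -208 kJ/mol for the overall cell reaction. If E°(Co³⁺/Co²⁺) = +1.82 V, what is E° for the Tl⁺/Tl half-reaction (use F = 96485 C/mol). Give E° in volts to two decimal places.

E°cell = −ΔG°/(nF) = −(-208×10³)/((1)(96485)) = +2.156 V.
Since Co³⁺/Co²⁺ is the cathode and Tl⁺/Tl the anode, E°cell = E°(Co³⁺/Co²⁺) − E°(Tl⁺/Tl).
So E°(Tl⁺/Tl) = E°(Co³⁺/Co²⁺) − E°cell = (+1.82) − (+2.156) = -0.34 V.

-0.34 V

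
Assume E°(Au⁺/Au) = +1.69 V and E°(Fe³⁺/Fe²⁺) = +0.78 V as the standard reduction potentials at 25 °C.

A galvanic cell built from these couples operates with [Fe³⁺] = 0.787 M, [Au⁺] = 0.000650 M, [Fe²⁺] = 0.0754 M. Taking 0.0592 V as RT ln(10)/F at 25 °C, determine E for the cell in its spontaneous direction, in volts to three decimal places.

Au⁺/Au is the cathode (higher E°), Fe³⁺/Fe²⁺ the anode: E°cell = +1.69 − (+0.78) = +0.91 V, n = 1.
Overall: Au⁺(aq) + Fe²⁺(aq) → Au(s) + Fe³⁺(aq)
Q = [Fe³⁺] / ([Au⁺]·[Fe²⁺]); log Q = 4.206.
E = E° − (0.0592/n) log Q = +0.91 − (0.0592/1)(4.206) = +0.661 V.

+0.661 V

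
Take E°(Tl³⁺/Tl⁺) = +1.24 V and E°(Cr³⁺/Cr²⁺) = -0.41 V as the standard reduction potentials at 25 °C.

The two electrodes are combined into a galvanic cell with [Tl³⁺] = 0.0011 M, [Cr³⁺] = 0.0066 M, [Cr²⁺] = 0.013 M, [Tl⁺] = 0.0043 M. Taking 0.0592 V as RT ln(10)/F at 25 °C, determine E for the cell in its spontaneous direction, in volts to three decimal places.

+1.650 V

Tl³⁺/Tl⁺ is the cathode (higher E°), Cr³⁺/Cr²⁺ the anode: E°cell = +1.24 − (-0.41) = +1.65 V, n = 2.
Overall: Tl³⁺(aq) + 2 Cr²⁺(aq) → Tl⁺(aq) + 2 Cr³⁺(aq)
Q = [Tl⁺]·[Cr³⁺]^2 / ([Tl³⁺]·[Cr²⁺]^2); log Q = 0.003.
E = E° − (0.0592/n) log Q = +1.65 − (0.0592/2)(0.003) = +1.650 V.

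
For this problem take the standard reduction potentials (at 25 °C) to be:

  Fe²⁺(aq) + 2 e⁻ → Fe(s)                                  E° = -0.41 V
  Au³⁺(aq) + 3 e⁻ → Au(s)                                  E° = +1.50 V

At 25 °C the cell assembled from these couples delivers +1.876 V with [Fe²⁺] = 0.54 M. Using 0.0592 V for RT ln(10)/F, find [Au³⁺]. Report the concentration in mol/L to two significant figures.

0.0075 M

Au³⁺/Au is the cathode, Fe²⁺/Fe the anode: E°cell = +1.91 V, n = 6.
Overall reaction: 2 Au³⁺(aq) + 3 Fe(s) → 2 Au(s) + 3 Fe²⁺(aq); Q = [Fe²⁺]^3/[Au³⁺]^2.
From E = E° − (0.0592/n) log Q: log Q = (E° − E)·n/0.0592 = (+1.91 − (+1.876))·6/0.0592 = 3.4459.
So 2·log[Au³⁺] = 3·log(0.54) − log Q = -0.8028 − (3.4459) = -4.2487; log[Au³⁺] = -4.2487 / 2 = -2.1244; [Au³⁺] = 10^(-2.1244) ≈ 0.0075 M.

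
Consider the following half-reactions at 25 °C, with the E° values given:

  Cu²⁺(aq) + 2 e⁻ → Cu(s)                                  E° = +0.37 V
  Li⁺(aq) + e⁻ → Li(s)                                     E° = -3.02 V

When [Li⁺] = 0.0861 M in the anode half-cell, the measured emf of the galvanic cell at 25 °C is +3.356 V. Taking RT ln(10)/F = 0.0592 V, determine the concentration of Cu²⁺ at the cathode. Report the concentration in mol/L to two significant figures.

0.00053 M

Cu²⁺/Cu is the cathode, Li⁺/Li the anode: E°cell = +3.39 V, n = 2.
Overall reaction: Cu²⁺(aq) + 2 Li(s) → Cu(s) + 2 Li⁺(aq); Q = [Li⁺]^2/[Cu²⁺]^1.
From E = E° − (0.0592/n) log Q: log Q = (E° − E)·n/0.0592 = (+3.39 − (+3.356))·2/0.0592 = 1.1486.
So 1·log[Cu²⁺] = 2·log(0.0861) − log Q = -2.1300 − (1.1486) = -3.2786; [Cu²⁺] = 10^(-3.2786) ≈ 0.00053 M.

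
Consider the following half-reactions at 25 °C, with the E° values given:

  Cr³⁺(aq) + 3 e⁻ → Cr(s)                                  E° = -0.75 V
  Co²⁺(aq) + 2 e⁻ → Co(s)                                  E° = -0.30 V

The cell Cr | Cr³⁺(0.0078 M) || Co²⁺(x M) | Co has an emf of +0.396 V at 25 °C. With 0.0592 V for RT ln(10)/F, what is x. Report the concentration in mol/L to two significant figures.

Co²⁺/Co is the cathode, Cr³⁺/Cr the anode: E°cell = +0.45 V, n = 6.
Overall reaction: 3 Co²⁺(aq) + 2 Cr(s) → 3 Co(s) + 2 Cr³⁺(aq); Q = [Cr³⁺]^2/[Co²⁺]^3.
From E = E° − (0.0592/n) log Q: log Q = (E° − E)·n/0.0592 = (+0.45 − (+0.396))·6/0.0592 = 5.4730.
So 3·log[Co²⁺] = 2·log(0.0078) − log Q = -4.2158 − (5.4730) = -9.6888; log[Co²⁺] = -9.6888 / 3 = -3.2296; [Co²⁺] = 10^(-3.2296) ≈ 0.00059 M.

0.00059 M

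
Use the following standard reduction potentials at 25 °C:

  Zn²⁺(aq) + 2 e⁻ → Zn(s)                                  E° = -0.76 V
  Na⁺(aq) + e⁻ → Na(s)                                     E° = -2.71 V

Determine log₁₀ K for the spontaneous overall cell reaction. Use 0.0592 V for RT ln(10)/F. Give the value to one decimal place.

Cathode: Zn²⁺/Zn; anode: Na⁺/Na. E°cell = +1.95 V, n = 2.
log K = nE°cell / 0.0592 = (2)(+1.95) / 0.0592 = 65.9.

65.9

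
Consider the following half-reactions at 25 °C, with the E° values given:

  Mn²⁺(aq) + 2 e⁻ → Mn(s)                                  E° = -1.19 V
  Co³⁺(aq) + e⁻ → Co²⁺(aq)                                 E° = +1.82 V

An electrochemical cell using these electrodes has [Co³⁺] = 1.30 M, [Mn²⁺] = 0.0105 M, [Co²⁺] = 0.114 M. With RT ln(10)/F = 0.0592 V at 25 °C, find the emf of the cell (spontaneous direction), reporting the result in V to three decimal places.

+3.131 V

Co³⁺/Co²⁺ is the cathode (higher E°), Mn²⁺/Mn the anode: E°cell = +1.82 − (-1.19) = +3.01 V, n = 2.
Overall: 2 Co³⁺(aq) + Mn(s) → 2 Co²⁺(aq) + Mn²⁺(aq)
Q = [Co²⁺]^2·[Mn²⁺] / ([Co³⁺]^2); log Q = -4.093.
E = E° − (0.0592/n) log Q = +3.01 − (0.0592/2)(-4.093) = +3.131 V.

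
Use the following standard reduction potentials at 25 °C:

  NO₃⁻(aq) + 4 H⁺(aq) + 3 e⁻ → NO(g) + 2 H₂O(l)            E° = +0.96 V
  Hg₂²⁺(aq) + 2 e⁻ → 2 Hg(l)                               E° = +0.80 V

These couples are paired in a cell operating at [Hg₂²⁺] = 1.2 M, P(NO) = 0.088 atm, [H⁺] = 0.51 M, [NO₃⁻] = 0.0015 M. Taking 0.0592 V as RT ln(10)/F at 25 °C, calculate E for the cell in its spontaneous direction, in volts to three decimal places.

+0.100 V

NO₃⁻/NO is the cathode (higher E°), Hg₂²⁺/Hg the anode: E°cell = +0.96 − (+0.80) = +0.16 V, n = 6.
Overall: 2 NO₃⁻(aq) + 8 H⁺(aq) + 6 Hg(l) → 2 NO(g) + 4 H₂O(l) + 3 Hg₂²⁺(aq)
Q = P(NO)^2·[Hg₂²⁺]^3 / ([NO₃⁻]^2·[H⁺]^8); log Q = 6.114.
E = E° − (0.0592/n) log Q = +0.16 − (0.0592/6)(6.114) = +0.100 V.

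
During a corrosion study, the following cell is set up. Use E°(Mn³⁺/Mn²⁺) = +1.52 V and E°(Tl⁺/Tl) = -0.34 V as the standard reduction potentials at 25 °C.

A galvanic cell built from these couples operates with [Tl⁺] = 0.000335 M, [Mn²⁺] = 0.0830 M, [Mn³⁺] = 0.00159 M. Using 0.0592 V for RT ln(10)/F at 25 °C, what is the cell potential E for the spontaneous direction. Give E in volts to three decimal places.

+1.964 V

Mn³⁺/Mn²⁺ is the cathode (higher E°), Tl⁺/Tl the anode: E°cell = +1.52 − (-0.34) = +1.86 V, n = 1.
Overall: Mn³⁺(aq) + Tl(s) → Mn²⁺(aq) + Tl⁺(aq)
Q = [Mn²⁺]·[Tl⁺] / ([Mn³⁺]); log Q = -1.757.
E = E° − (0.0592/n) log Q = +1.86 − (0.0592/1)(-1.757) = +1.964 V.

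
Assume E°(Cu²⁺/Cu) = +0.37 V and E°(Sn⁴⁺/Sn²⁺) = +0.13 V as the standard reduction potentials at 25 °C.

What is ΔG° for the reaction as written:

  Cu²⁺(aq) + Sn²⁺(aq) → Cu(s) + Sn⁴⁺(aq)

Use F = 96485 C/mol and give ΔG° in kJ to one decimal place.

As written, Cu²⁺/Cu is reduced (cathode) and Sn⁴⁺/Sn²⁺ is oxidised (anode), so E°cell = (+0.37) − (+0.13) = +0.24 V.
Balancing electrons gives n = 2.
ΔG° = −nFE° = −(2)(96485)(+0.24) = -46,313 J = -46.3 kJ.

-46.3 kJ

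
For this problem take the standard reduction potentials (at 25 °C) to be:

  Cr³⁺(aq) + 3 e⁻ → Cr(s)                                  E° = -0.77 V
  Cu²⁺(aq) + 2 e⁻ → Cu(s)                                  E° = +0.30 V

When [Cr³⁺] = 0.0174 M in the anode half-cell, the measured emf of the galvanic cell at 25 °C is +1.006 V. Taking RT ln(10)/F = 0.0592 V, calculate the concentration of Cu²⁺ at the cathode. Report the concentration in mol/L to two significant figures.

Cu²⁺/Cu is the cathode, Cr³⁺/Cr the anode: E°cell = +1.07 V, n = 6.
Overall reaction: 3 Cu²⁺(aq) + 2 Cr(s) → 3 Cu(s) + 2 Cr³⁺(aq); Q = [Cr³⁺]^2/[Cu²⁺]^3.
From E = E° − (0.0592/n) log Q: log Q = (E° − E)·n/0.0592 = (+1.07 − (+1.006))·6/0.0592 = 6.4865.
So 3·log[Cu²⁺] = 2·log(0.0174) − log Q = -3.5189 − (6.4865) = -10.0054; log[Cu²⁺] = -10.0054 / 3 = -3.3351; [Cu²⁺] = 10^(-3.3351) ≈ 0.00046 M.

0.00046 M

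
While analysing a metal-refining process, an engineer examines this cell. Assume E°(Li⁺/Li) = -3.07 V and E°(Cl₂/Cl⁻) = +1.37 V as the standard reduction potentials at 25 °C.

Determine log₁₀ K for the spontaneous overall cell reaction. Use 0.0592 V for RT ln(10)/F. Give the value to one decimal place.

Cathode: Cl₂/Cl⁻; anode: Li⁺/Li. E°cell = +4.44 V, n = 2.
log K = nE°cell / 0.0592 = (2)(+4.44) / 0.0592 = 150.0.

150.0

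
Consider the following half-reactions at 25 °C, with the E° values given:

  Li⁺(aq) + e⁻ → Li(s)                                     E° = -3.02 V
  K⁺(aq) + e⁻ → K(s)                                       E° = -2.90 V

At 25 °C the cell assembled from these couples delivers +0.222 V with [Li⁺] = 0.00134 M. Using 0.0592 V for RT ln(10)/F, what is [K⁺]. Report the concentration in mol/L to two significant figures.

0.071 M

K⁺/K is the cathode, Li⁺/Li the anode: E°cell = +0.12 V, n = 1.
Overall reaction: K⁺(aq) + Li(s) → K(s) + Li⁺(aq); Q = [Li⁺]^1/[K⁺]^1.
From E = E° − (0.0592/n) log Q: log Q = (E° − E)·n/0.0592 = (+0.12 − (+0.222))·1/0.0592 = -1.7230.
So 1·log[K⁺] = 1·log(0.00134) − log Q = -2.8729 − (-1.7230) = -1.1499; [K⁺] = 10^(-1.1499) ≈ 0.071 M.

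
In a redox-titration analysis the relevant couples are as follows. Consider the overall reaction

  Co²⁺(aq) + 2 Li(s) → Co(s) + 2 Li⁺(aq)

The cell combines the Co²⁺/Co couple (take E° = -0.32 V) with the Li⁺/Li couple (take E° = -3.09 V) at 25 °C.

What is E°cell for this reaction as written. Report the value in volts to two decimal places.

The Co²⁺/Co couple has the higher reduction potential, so it is the cathode; Li⁺/Li is oxidised at the anode.
E°cell = E°(cathode) − E°(anode) = (-0.32) − (-3.09) = +2.77 V.
Since E°cell > 0, the reaction is spontaneous under standard conditions.

+2.77 V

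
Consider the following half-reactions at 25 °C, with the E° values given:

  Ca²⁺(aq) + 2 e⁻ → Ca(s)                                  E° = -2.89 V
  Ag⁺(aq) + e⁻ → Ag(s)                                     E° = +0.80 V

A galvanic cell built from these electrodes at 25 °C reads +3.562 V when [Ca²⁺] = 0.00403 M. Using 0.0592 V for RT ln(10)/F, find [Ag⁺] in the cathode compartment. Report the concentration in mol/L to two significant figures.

Ag⁺/Ag is the cathode, Ca²⁺/Ca the anode: E°cell = +3.69 V, n = 2.
Overall reaction: 2 Ag⁺(aq) + Ca(s) → 2 Ag(s) + Ca²⁺(aq); Q = [Ca²⁺]^1/[Ag⁺]^2.
From E = E° − (0.0592/n) log Q: log Q = (E° − E)·n/0.0592 = (+3.69 − (+3.562))·2/0.0592 = 4.3243.
So 2·log[Ag⁺] = 1·log(0.00403) − log Q = -2.3947 − (4.3243) = -6.7190; log[Ag⁺] = -6.7190 / 2 = -3.3595; [Ag⁺] = 10^(-3.3595) ≈ 0.00044 M.

0.00044 M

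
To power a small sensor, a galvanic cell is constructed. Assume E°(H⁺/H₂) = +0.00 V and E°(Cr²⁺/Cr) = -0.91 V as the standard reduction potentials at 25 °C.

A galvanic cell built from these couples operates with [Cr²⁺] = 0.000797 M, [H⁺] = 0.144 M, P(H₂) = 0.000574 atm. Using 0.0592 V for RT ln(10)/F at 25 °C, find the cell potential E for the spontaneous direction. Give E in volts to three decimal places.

H⁺/H₂ is the cathode (higher E°), Cr²⁺/Cr the anode: E°cell = +0.00 − (-0.91) = +0.91 V, n = 2.
Overall: 2 H⁺(aq) + Cr(s) → H₂(g) + Cr²⁺(aq)
Q = P(H₂)·[Cr²⁺] / ([H⁺]^2); log Q = -4.656.
E = E° − (0.0592/n) log Q = +0.91 − (0.0592/2)(-4.656) = +1.048 V.

+1.048 V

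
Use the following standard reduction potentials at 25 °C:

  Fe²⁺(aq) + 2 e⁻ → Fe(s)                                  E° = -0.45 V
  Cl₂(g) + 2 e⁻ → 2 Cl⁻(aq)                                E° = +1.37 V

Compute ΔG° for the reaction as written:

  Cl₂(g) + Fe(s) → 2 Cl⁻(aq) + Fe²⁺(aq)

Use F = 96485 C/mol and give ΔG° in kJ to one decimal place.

-351.2 kJ

As written, Cl₂/Cl⁻ is reduced (cathode) and Fe²⁺/Fe is oxidised (anode), so E°cell = (+1.37) − (-0.45) = +1.82 V.
Balancing electrons gives n = 2.
ΔG° = −nFE° = −(2)(96485)(+1.82) = -351,205 J = -351.2 kJ.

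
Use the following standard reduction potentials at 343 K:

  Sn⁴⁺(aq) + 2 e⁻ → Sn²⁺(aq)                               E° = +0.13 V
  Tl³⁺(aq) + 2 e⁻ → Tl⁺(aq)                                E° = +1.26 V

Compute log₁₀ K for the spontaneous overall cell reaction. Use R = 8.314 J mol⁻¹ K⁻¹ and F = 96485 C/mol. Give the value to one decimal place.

Cathode: Tl³⁺/Tl⁺; anode: Sn⁴⁺/Sn²⁺. E°cell = (+1.26) − (+0.13) = +1.13 V, with n = 2.
ΔG° = −nFE° = −RT ln K, so ln K = nFE°/(RT) = (2)(96485)(+1.13) / ((8.314)(343)) = 76.465.
log₁₀ K = 76.465 / ln 10 = 33.2.

33.2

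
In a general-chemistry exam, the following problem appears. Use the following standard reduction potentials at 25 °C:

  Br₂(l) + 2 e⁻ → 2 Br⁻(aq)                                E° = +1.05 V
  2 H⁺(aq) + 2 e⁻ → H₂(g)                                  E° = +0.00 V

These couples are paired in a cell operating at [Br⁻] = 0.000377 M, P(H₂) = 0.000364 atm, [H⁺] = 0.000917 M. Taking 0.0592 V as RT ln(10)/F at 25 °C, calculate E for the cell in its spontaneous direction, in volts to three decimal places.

Br₂/Br⁻ is the cathode (higher E°), H⁺/H₂ the anode: E°cell = +1.05 − (+0.00) = +1.05 V, n = 2.
Overall: Br₂(l) + H₂(g) → 2 Br⁻(aq) + 2 H⁺(aq)
Q = [Br⁻]^2·[H⁺]^2 / (P(H₂)); log Q = -9.484.
E = E° − (0.0592/n) log Q = +1.05 − (0.0592/2)(-9.484) = +1.331 V.

+1.331 V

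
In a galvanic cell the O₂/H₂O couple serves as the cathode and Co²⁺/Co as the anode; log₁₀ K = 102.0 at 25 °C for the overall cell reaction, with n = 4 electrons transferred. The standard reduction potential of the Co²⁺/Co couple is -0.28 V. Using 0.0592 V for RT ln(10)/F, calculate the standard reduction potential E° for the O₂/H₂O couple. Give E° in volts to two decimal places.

E°cell = (0.0592/n)·log K = (0.0592/4)(102.0) = +1.510 V.
Since O₂/H₂O is the cathode and Co²⁺/Co the anode, E°cell = E°(O₂/H₂O) − E°(Co²⁺/Co).
So E°(O₂/H₂O) = E°cell + E°(Co²⁺/Co) = +1.510 + (-0.28) = +1.23 V.

+1.23 V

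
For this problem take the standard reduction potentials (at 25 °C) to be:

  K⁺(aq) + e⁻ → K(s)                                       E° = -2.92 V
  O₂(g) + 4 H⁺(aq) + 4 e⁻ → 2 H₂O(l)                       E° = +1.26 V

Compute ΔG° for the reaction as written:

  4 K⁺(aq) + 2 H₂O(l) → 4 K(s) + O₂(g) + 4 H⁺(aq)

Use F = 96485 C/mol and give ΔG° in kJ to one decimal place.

+1613.2 kJ

As written, K⁺/K is reduced (cathode) and O₂/H₂O is oxidised (anode), so E°cell = (-2.92) − (+1.26) = -4.18 V.
Balancing electrons gives n = 4.
ΔG° = −nFE° = −(4)(96485)(-4.18) = 1,613,229 J = +1613.2 kJ.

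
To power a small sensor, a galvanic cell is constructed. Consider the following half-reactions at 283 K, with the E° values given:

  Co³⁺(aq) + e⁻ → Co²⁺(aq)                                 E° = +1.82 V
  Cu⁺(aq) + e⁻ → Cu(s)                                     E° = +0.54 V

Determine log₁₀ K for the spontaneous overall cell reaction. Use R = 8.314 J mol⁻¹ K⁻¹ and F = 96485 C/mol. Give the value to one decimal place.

22.8

Cathode: Co³⁺/Co²⁺; anode: Cu⁺/Cu. E°cell = (+1.82) − (+0.54) = +1.28 V, with n = 1.
ΔG° = −nFE° = −RT ln K, so ln K = nFE°/(RT) = (1)(96485)(+1.28) / ((8.314)(283)) = 52.490.
log₁₀ K = 52.490 / ln 10 = 22.8.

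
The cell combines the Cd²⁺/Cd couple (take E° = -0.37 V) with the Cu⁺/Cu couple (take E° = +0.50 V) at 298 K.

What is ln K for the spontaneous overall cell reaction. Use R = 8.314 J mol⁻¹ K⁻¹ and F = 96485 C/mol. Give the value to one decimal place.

67.8

Cathode: Cu⁺/Cu; anode: Cd²⁺/Cd. E°cell = (+0.50) − (-0.37) = +0.87 V, with n = 2.
ΔG° = −nFE° = −RT ln K, so ln K = nFE°/(RT) = (2)(96485)(+0.87) / ((8.314)(298)) = 67.761.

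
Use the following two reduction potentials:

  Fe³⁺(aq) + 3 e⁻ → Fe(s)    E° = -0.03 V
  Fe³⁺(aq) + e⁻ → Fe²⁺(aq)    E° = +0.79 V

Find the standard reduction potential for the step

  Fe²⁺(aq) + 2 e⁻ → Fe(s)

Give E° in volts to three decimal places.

Sequential free energies add, so n₃E°₃ = n₁E°₁ + n₂E°₂.
With n₃ = 3, and the known step contributing 1×(+0.79) V, the unknown satisfies 2·E° = 3×(-0.03) − 1×(+0.79) = -0.880.
E° = -0.880 / 2 = -0.440 V.

-0.440 V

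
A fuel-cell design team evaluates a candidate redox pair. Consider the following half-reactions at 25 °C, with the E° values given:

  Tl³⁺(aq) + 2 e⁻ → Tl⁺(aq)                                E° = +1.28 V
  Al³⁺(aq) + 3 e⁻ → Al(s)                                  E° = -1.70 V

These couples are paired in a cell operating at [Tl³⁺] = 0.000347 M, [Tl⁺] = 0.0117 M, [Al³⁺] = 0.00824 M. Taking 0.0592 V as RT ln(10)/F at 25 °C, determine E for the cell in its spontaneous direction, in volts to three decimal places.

Tl³⁺/Tl⁺ is the cathode (higher E°), Al³⁺/Al the anode: E°cell = +1.28 − (-1.70) = +2.98 V, n = 6.
Overall: 3 Tl³⁺(aq) + 2 Al(s) → 3 Tl⁺(aq) + 2 Al³⁺(aq)
Q = [Tl⁺]^3·[Al³⁺]^2 / ([Tl³⁺]^3); log Q = 0.415.
E = E° − (0.0592/n) log Q = +2.98 − (0.0592/6)(0.415) = +2.976 V.

+2.976 V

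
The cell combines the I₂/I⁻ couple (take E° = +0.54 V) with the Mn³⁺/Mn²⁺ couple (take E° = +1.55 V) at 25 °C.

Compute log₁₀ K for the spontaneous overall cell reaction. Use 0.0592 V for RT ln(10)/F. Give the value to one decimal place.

Cathode: Mn³⁺/Mn²⁺; anode: I₂/I⁻. E°cell = +1.01 V, n = 2.
log K = nE°cell / 0.0592 = (2)(+1.01) / 0.0592 = 34.1.

34.1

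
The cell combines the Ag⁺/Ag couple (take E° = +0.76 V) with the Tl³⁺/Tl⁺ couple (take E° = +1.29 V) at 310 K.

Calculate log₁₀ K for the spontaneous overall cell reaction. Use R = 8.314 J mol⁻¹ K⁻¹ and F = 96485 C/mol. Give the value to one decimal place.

17.2

Cathode: Tl³⁺/Tl⁺; anode: Ag⁺/Ag. E°cell = (+1.29) − (+0.76) = +0.53 V, with n = 2.
ΔG° = −nFE° = −RT ln K, so ln K = nFE°/(RT) = (2)(96485)(+0.53) / ((8.314)(310)) = 39.682.
log₁₀ K = 39.682 / ln 10 = 17.2.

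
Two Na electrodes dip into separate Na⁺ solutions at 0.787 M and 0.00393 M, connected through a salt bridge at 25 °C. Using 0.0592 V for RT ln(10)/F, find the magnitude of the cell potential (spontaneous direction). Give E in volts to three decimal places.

+0.136 V

For a concentration cell E°cell = 0. The 0.787 M side is the cathode (reduction is favoured where [Na⁺] is higher).
With n = 1, E = −(0.0592/1) log([Na⁺]ₐₙ/[Na⁺]꜀ₐₜ) = −(0.0592/1) log(0.00393/0.787) = −(0.0592/1)(-2.302) = +0.136 V.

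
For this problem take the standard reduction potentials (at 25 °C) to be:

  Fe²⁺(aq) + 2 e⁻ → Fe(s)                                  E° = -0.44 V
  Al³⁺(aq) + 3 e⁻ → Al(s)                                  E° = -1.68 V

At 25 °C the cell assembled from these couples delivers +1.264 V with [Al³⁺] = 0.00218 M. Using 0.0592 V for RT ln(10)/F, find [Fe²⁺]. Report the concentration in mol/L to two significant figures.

0.11 M

Fe²⁺/Fe is the cathode, Al³⁺/Al the anode: E°cell = +1.24 V, n = 6.
Overall reaction: 3 Fe²⁺(aq) + 2 Al(s) → 3 Fe(s) + 2 Al³⁺(aq); Q = [Al³⁺]^2/[Fe²⁺]^3.
From E = E° − (0.0592/n) log Q: log Q = (E° − E)·n/0.0592 = (+1.24 − (+1.264))·6/0.0592 = -2.4324.
So 3·log[Fe²⁺] = 2·log(0.00218) − log Q = -5.3231 − (-2.4324) = -2.8907; log[Fe²⁺] = -2.8907 / 3 = -0.9636; [Fe²⁺] = 10^(-0.9636) ≈ 0.11 M.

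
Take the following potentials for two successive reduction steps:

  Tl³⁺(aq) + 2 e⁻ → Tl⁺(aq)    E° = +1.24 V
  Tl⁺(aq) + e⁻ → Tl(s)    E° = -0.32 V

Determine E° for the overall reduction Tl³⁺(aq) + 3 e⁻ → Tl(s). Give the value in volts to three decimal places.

Adding the free-energy changes (−nFE°) of the two steps gives −n₃FE°₃ = −n₁FE°₁ − n₂FE°₂.
E°₃ = (2×+1.24 + 1×-0.32) / 3 = (+2.160) / 3 = +0.720 V.

+0.720 V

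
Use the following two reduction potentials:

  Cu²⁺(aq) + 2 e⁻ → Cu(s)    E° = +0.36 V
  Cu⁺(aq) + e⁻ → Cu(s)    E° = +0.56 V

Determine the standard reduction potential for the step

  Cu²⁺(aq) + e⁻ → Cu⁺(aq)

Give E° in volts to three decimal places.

+0.160 V

Sequential free energies add, so n₃E°₃ = n₁E°₁ + n₂E°₂.
With n₃ = 2, and the known step contributing 1×(+0.56) V, the unknown satisfies 1·E° = 2×(+0.36) − 1×(+0.56) = +0.160.
E° = +0.160 / 1 = +0.160 V.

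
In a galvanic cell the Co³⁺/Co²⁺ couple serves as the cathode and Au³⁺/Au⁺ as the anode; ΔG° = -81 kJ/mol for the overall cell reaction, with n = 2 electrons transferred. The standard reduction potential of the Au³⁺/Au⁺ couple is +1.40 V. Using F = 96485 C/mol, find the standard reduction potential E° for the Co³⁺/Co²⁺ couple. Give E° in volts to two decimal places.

+1.82 V

E°cell = −ΔG°/(nF) = −(-81×10³)/((2)(96485)) = +0.420 V.
Since Co³⁺/Co²⁺ is the cathode and Au³⁺/Au⁺ the anode, E°cell = E°(Co³⁺/Co²⁺) − E°(Au³⁺/Au⁺).
So E°(Co³⁺/Co²⁺) = E°cell + E°(Au³⁺/Au⁺) = +0.420 + (+1.40) = +1.82 V.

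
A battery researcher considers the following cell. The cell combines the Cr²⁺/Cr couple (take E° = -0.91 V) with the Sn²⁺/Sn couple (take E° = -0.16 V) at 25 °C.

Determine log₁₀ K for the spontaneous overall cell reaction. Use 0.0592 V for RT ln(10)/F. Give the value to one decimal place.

25.3

Cathode: Sn²⁺/Sn; anode: Cr²⁺/Cr. E°cell = +0.75 V, n = 2.
log K = nE°cell / 0.0592 = (2)(+0.75) / 0.0592 = 25.3.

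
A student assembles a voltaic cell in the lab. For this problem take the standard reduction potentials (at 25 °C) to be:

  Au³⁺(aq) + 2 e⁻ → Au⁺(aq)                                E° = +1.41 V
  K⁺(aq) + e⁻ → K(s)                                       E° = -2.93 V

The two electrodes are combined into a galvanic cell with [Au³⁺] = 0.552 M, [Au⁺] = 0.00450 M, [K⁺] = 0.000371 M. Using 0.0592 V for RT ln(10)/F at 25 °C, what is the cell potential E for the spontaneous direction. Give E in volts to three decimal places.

Au³⁺/Au⁺ is the cathode (higher E°), K⁺/K the anode: E°cell = +1.41 − (-2.93) = +4.34 V, n = 2.
Overall: Au³⁺(aq) + 2 K(s) → Au⁺(aq) + 2 K⁺(aq)
Q = [Au⁺]·[K⁺]^2 / ([Au³⁺]); log Q = -8.950.
E = E° − (0.0592/n) log Q = +4.34 − (0.0592/2)(-8.950) = +4.605 V.

+4.605 V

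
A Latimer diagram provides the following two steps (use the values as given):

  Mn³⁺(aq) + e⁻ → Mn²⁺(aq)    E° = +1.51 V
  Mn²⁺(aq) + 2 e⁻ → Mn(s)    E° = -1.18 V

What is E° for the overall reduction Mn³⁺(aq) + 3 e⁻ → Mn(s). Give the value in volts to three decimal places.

Since ΔG° = −nFE° is additive over sequential reductions, n₃E°₃ = n₁E°₁ + n₂E°₂.
E°₃ = (1×+1.51 + 2×-1.18) / 3 = (-0.850) / 3 = -0.283 V.

-0.283 V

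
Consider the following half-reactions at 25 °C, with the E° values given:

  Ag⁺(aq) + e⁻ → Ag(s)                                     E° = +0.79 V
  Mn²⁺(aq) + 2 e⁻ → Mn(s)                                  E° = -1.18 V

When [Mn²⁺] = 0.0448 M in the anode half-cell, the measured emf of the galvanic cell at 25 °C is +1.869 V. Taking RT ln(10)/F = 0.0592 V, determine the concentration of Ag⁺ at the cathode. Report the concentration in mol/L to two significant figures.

0.0042 M

Ag⁺/Ag is the cathode, Mn²⁺/Mn the anode: E°cell = +1.97 V, n = 2.
Overall reaction: 2 Ag⁺(aq) + Mn(s) → 2 Ag(s) + Mn²⁺(aq); Q = [Mn²⁺]^1/[Ag⁺]^2.
From E = E° − (0.0592/n) log Q: log Q = (E° − E)·n/0.0592 = (+1.97 − (+1.869))·2/0.0592 = 3.4122.
So 2·log[Ag⁺] = 1·log(0.0448) − log Q = -1.3487 − (3.4122) = -4.7609; log[Ag⁺] = -4.7609 / 2 = -2.3805; [Ag⁺] = 10^(-2.3805) ≈ 0.0042 M.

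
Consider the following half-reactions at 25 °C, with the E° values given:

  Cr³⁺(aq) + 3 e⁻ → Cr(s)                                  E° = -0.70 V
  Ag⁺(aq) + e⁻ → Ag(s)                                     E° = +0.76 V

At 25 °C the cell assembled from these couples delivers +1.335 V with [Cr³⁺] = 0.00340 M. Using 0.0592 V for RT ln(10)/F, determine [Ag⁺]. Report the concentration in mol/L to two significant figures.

0.0012 M

Ag⁺/Ag is the cathode, Cr³⁺/Cr the anode: E°cell = +1.46 V, n = 3.
Overall reaction: 3 Ag⁺(aq) + Cr(s) → 3 Ag(s) + Cr³⁺(aq); Q = [Cr³⁺]^1/[Ag⁺]^3.
From E = E° − (0.0592/n) log Q: log Q = (E° − E)·n/0.0592 = (+1.46 − (+1.335))·3/0.0592 = 6.3345.
So 3·log[Ag⁺] = 1·log(0.0034) − log Q = -2.4685 − (6.3345) = -8.8030; log[Ag⁺] = -8.8030 / 3 = -2.9343; [Ag⁺] = 10^(-2.9343) ≈ 0.0012 M.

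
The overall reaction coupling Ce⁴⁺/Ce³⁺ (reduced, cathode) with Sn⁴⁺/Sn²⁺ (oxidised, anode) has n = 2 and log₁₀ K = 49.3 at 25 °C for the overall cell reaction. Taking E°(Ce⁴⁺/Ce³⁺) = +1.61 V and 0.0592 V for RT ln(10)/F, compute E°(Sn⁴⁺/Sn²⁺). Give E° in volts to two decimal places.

+0.15 V

E°cell = (0.0592/n)·log K = (0.0592/2)(49.3) = +1.459 V.
Since Ce⁴⁺/Ce³⁺ is the cathode and Sn⁴⁺/Sn²⁺ the anode, E°cell = E°(Ce⁴⁺/Ce³⁺) − E°(Sn⁴⁺/Sn²⁺).
So E°(Sn⁴⁺/Sn²⁺) = E°(Ce⁴⁺/Ce³⁺) − E°cell = (+1.61) − (+1.459) = +0.15 V.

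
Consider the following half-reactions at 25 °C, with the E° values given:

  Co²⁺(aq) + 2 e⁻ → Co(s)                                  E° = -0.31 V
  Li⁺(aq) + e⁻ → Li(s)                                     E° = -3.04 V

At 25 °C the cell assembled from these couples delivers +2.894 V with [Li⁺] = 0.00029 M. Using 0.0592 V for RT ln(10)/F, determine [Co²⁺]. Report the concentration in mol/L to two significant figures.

0.029 M

Co²⁺/Co is the cathode, Li⁺/Li the anode: E°cell = +2.73 V, n = 2.
Overall reaction: Co²⁺(aq) + 2 Li(s) → Co(s) + 2 Li⁺(aq); Q = [Li⁺]^2/[Co²⁺]^1.
From E = E° − (0.0592/n) log Q: log Q = (E° − E)·n/0.0592 = (+2.73 − (+2.894))·2/0.0592 = -5.5405.
So 1·log[Co²⁺] = 2·log(0.00029) − log Q = -7.0752 − (-5.5405) = -1.5347; [Co²⁺] = 10^(-1.5347) ≈ 0.029 M.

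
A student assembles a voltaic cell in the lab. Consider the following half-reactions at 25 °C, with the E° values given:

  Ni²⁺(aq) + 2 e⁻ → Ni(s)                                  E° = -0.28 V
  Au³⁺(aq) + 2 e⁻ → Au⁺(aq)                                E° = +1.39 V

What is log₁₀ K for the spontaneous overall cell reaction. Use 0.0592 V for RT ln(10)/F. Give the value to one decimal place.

Cathode: Au³⁺/Au⁺; anode: Ni²⁺/Ni. E°cell = +1.67 V, n = 2.
log K = nE°cell / 0.0592 = (2)(+1.67) / 0.0592 = 56.4.

56.4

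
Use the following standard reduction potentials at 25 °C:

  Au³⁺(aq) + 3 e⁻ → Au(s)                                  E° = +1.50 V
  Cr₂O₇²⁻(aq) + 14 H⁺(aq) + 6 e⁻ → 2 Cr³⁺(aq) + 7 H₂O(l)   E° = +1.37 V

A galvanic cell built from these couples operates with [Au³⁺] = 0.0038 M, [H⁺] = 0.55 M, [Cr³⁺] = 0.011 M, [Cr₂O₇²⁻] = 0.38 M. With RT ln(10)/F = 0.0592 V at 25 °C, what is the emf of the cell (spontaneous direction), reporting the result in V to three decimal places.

Au³⁺/Au is the cathode (higher E°), Cr₂O₇²⁻/Cr³⁺ the anode: E°cell = +1.50 − (+1.37) = +0.13 V, n = 6.
Overall: 2 Au³⁺(aq) + 2 Cr³⁺(aq) + 7 H₂O(l) → 2 Au(s) + Cr₂O₇²⁻(aq) + 14 H⁺(aq)
Q = [Cr₂O₇²⁻]·[H⁺]^14 / ([Au³⁺]^2·[Cr³⁺]^2); log Q = 4.703.
E = E° − (0.0592/n) log Q = +0.13 − (0.0592/6)(4.703) = +0.084 V.

+0.084 V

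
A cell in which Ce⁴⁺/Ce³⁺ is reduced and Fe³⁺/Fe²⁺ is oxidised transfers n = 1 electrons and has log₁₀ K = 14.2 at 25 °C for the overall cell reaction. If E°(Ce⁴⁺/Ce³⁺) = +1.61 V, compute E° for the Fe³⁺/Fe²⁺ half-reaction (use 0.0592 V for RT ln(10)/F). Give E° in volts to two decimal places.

+0.77 V

E°cell = (0.0592/n)·log K = (0.0592/1)(14.2) = +0.841 V.
Since Ce⁴⁺/Ce³⁺ is the cathode and Fe³⁺/Fe²⁺ the anode, E°cell = E°(Ce⁴⁺/Ce³⁺) − E°(Fe³⁺/Fe²⁺).
So E°(Fe³⁺/Fe²⁺) = E°(Ce⁴⁺/Ce³⁺) − E°cell = (+1.61) − (+0.841) = +0.77 V.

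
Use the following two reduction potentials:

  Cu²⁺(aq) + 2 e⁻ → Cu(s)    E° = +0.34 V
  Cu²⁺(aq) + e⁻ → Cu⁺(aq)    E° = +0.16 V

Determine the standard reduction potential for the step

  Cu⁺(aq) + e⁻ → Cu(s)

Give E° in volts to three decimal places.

+0.520 V

Sequential free energies add, so n₃E°₃ = n₁E°₁ + n₂E°₂.
With n₃ = 2, and the known step contributing 1×(+0.16) V, the unknown satisfies 1·E° = 2×(+0.34) − 1×(+0.16) = +0.520.
E° = +0.520 / 1 = +0.520 V.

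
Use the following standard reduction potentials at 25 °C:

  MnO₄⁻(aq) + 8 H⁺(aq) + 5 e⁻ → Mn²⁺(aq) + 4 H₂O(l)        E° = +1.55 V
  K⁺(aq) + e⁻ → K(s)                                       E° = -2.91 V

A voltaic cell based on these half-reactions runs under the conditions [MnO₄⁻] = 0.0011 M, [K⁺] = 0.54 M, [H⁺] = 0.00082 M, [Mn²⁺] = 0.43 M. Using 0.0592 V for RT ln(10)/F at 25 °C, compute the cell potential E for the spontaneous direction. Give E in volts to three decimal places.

MnO₄⁻/Mn²⁺ is the cathode (higher E°), K⁺/K the anode: E°cell = +1.55 − (-2.91) = +4.46 V, n = 5.
Overall: MnO₄⁻(aq) + 8 H⁺(aq) + 5 K(s) → Mn²⁺(aq) + 4 H₂O(l) + 5 K⁺(aq)
Q = [Mn²⁺]·[K⁺]^5 / ([MnO₄⁻]·[H⁺]^8); log Q = 25.944.
E = E° − (0.0592/n) log Q = +4.46 − (0.0592/5)(25.944) = +4.153 V.

+4.153 V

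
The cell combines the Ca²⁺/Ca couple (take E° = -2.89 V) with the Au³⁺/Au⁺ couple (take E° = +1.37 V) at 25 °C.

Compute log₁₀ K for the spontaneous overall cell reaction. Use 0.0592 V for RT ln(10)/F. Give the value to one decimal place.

Cathode: Au³⁺/Au⁺; anode: Ca²⁺/Ca. E°cell = +4.26 V, n = 2.
log K = nE°cell / 0.0592 = (2)(+4.26) / 0.0592 = 143.9.

143.9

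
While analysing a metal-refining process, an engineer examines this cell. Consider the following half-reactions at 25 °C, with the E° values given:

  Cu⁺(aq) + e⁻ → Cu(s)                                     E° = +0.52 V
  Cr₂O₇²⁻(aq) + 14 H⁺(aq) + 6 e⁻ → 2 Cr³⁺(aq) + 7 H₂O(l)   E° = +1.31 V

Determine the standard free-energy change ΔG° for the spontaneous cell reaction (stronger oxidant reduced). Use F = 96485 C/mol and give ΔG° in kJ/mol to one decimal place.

Cr₂O₇²⁻/Cr³⁺ (E° = +1.31 V) is the cathode; Cu⁺/Cu (E° = +0.52 V) is the anode, so E°cell = +0.79 V.
Balancing electrons gives n = 6 (lcm of 6 and 1).
ΔG° = −nFE° = −(6)(96485)(+0.79) = -457,339 J = -457.3 kJ/mol.

-457.3 kJ/mol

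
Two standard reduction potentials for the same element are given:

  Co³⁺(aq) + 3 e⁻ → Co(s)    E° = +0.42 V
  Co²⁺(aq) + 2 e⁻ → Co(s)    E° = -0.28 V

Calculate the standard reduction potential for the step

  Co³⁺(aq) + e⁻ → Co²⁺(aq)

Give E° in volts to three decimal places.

Sequential free energies add, so n₃E°₃ = n₁E°₁ + n₂E°₂.
With n₃ = 3, and the known step contributing 2×(-0.28) V, the unknown satisfies 1·E° = 3×(+0.42) − 2×(-0.28) = +1.820.
E° = +1.820 / 1 = +1.820 V.

+1.820 V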